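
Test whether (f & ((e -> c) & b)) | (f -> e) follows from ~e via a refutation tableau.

No

Initial set: {~e; ~((f & ((e -> c) & b)) | (f -> e))}.
~((f & ((e -> c) & b)) | (f -> e)): α-rule — add ~(f & ((e -> c) & b)), ~(f -> e).
~(f -> e): α-rule — add f, ~e.
~(f & ((e -> c) & b)): β-rule — branch into ~f  //  ~((e -> c) & b).
  branch 1 (add ~f):
    × closes — contains both f and ~f.
  branch 2 (add ~((e -> c) & b)):
    ~((e -> c) & b): β-rule — branch into ~(e -> c)  //  ~b.
      branch 2.1 (add ~(e -> c)):
        ~(e -> c): α-rule — add e, ~c.
        × closes — contains both e and ~e.
      branch 2.2 (add ~b):
        ○ open, literals {b=0, e=0, f=1}.
2 branches closed, 1 open.
An open branch gives a countermodel: b=0, e=0, f=1 (unmentioned atoms arbitrary); the premises hold there but the conclusion fails.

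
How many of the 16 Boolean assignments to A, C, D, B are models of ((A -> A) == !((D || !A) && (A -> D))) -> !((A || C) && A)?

12

Initial set: {T (((A -> A) == !((D || !A) && (A -> D))) -> !((A || C) && A))}.
T (((A -> A) == !((D || !A) && (A -> D))) -> !((A || C) && A)): β-rule — branch into F ((A -> A) == !((D || !A) && (A -> D)))  //  T !((A || C) && A).
  branch 1 (add F ((A -> A) == !((D || !A) && (A -> D)))):
    F ((A -> A) == !((D || !A) && (A -> D))): β-rule — branch into T (A -> A), F !((D || !A) && (A -> D))  //  F (A -> A), T !((D || !A) && (A -> D)).
      branch 1.1 (add T (A -> A), F !((D || !A) && (A -> D))):
        F !((D || !A) && (A -> D)): α-rule — add T (D || !A), T (A -> D).
        T (A -> A): β-rule — branch into F A  //  T A.
          branch 1.1.1 (add F A):
            T (D || !A): β-rule — branch into T D  //  T !A.
              branch 1.1.1.1 (add T D):
                T (A -> D): β-rule — branch into F A  //  T D.
                  branch 1.1.1.1.1 (add F A):
                    ○ open, literals {A=0, D=1}.
                  branch 1.1.1.1.2 (add T D):
                    ○ open, literals {A=0, D=1}.
              branch 1.1.1.2 (add T !A):
                T (A -> D): β-rule — branch into F A  //  T D.
                  branch 1.1.1.2.1 (add F A):
                    ○ open, literals {A=0}.
                  branch 1.1.1.2.2 (add T D):
                    ○ open, literals {A=0, D=1}.
          branch 1.1.2 (add T A):
            T (D || !A): β-rule — branch into T D  //  T !A.
              branch 1.1.2.1 (add T D):
                T (A -> D): β-rule — branch into F A  //  T D.
                  branch 1.1.2.1.1 (add F A):
                    × closes — contains both A and !A.
                  branch 1.1.2.1.2 (add T D):
                    ○ open, literals {A=1, D=1}.
              branch 1.1.2.2 (add T !A):
                × closes — contains both A and !A.
      branch 1.2 (add F (A -> A), T !((D || !A) && (A -> D))):
        F (A -> A): α-rule — add T A, F A.
        × closes — contains both A and !A.
  branch 2 (add T !((A || C) && A)):
    T !((A || C) && A): β-rule — branch into F (A || C)  //  F A.
      branch 2.1 (add F (A || C)):
        F (A || C): α-rule — add F A, F C.
        ○ open, literals {A=0, C=0}.
      branch 2.2 (add F A):
        ○ open, literals {A=0}.
3 branches closed, 7 open.
Each open branch fixes some atoms; the unmentioned ones are free. Counting distinct full assignments: branch {A=0, D=1} (C, B) contributes 4 new; branch {A=0, D=1} (C, B) contributes 0 new; branch {A=0} (C, D, B) contributes 4 new; branch {A=0, D=1} (C, B) contributes 0 new; branch {A=1, D=1} (C, B) contributes 4 new; branch {A=0, C=0} (D, B) contributes 0 new; branch {A=0} (C, D, B) contributes 0 new. Total: 12.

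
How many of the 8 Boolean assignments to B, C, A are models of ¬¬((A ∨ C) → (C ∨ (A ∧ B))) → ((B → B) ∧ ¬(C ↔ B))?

5

Initial set: {T (¬¬((A ∨ C) → (C ∨ (A ∧ B))) → ((B → B) ∧ ¬(C ↔ B)))}.
T (¬¬((A ∨ C) → (C ∨ (A ∧ B))) → ((B → B) ∧ ¬(C ↔ B))): β-rule — branch into F ¬¬((A ∨ C) → (C ∨ (A ∧ B)))  //  T ((B → B) ∧ ¬(C ↔ B)).
  branch 1 (add F ¬¬((A ∨ C) → (C ∨ (A ∧ B)))):
    F ¬¬((A ∨ C) → (C ∨ (A ∧ B))): drop double negation, giving F ((A ∨ C) → (C ∨ (A ∧ B))).
    F ((A ∨ C) → (C ∨ (A ∧ B))): α-rule — add T (A ∨ C), F (C ∨ (A ∧ B)).
    F (C ∨ (A ∧ B)): α-rule — add F C, F (A ∧ B).
    T (A ∨ C): β-rule — branch into T A  //  T C.
      branch 1.1 (add T A):
        F (A ∧ B): β-rule — branch into F A  //  F B.
          branch 1.1.1 (add F A):
            × closes — contains both A and ¬A.
          branch 1.1.2 (add F B):
            ○ open, literals {A=T, B=F, C=F}.
      branch 1.2 (add T C):
        × closes — contains both C and ¬C.
  branch 2 (add T ((B → B) ∧ ¬(C ↔ B))):
    T ((B → B) ∧ ¬(C ↔ B)): α-rule — add T (B → B), T ¬(C ↔ B).
    T (B → B): β-rule — branch into F B  //  T B.
      branch 2.1 (add F B):
        T ¬(C ↔ B): β-rule — branch into T C, F B  //  F C, T B.
          branch 2.1.1 (add T C, F B):
            ○ open, literals {B=F, C=T}.
          branch 2.1.2 (add F C, T B):
            × closes — contains both B and ¬B.
      branch 2.2 (add T B):
        T ¬(C ↔ B): β-rule — branch into T C, F B  //  F C, T B.
          branch 2.2.1 (add T C, F B):
            × closes — contains both B and ¬B.
          branch 2.2.2 (add F C, T B):
            ○ open, literals {B=T, C=F}.
4 branches closed, 3 open.
Each open branch fixes some atoms; the unmentioned ones are free. Counting distinct full assignments: branch {A=T, B=F, C=F} (none free) contributes 1 new; branch {B=F, C=T} (A) contributes 2 new; branch {B=T, C=F} (A) contributes 2 new. Total: 5.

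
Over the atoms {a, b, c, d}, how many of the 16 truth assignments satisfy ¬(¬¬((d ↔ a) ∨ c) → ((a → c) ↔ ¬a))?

Initial set: {T ¬(¬¬((d ↔ a) ∨ c) → ((a → c) ↔ ¬a))}.
T ¬(¬¬((d ↔ a) ∨ c) → ((a → c) ↔ ¬a)): α-rule — add T ¬¬((d ↔ a) ∨ c), F ((a → c) ↔ ¬a).
T ¬¬((d ↔ a) ∨ c): drop double negation, giving T ((d ↔ a) ∨ c).
F ((a → c) ↔ ¬a): β-rule — branch into T (a → c), F ¬a  //  F (a → c), T ¬a.
  branch 1 (add T (a → c), F ¬a):
    T ((d ↔ a) ∨ c): β-rule — branch into T (d ↔ a)  //  T c.
      branch 1.1 (add T (d ↔ a)):
        T (a → c): β-rule — branch into F a  //  T c.
          branch 1.1.1 (add F a):
            × closes — contains both a and ¬a.
          branch 1.1.2 (add T c):
            T (d ↔ a): β-rule — branch into T d, T a  //  F d, F a.
              branch 1.1.2.1 (add T d, T a):
                ○ open, literals {a=true, c=true, d=true}.
              branch 1.1.2.2 (add F d, F a):
                × closes — contains both a and ¬a.
      branch 1.2 (add T c):
        T (a → c): β-rule — branch into F a  //  T c.
          branch 1.2.1 (add F a):
            × closes — contains both a and ¬a.
          branch 1.2.2 (add T c):
            ○ open, literals {a=true, c=true}.
  branch 2 (add F (a → c), T ¬a):
    F (a → c): α-rule — add T a, F c.
    × closes — contains both a and ¬a.
4 branches closed, 2 open.
Each open branch fixes some atoms; the unmentioned ones are free. Counting distinct full assignments: branch {a=true, c=true, d=true} (b) contributes 2 new; branch {a=true, c=true} (b, d) contributes 2 new. Total: 4.

4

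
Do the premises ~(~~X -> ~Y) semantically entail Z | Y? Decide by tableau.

Yes

Initial set: {~(~~X -> ~Y); ~(Z | Y)}.
~(~~X -> ~Y): α-rule — add ~~X, ~~Y.
~(Z | Y): α-rule — add ~Z, ~Y.
× closes — contains both Y and ~Y.
All 1 branch closes.
Every branch closed, so the premises entail the conclusion.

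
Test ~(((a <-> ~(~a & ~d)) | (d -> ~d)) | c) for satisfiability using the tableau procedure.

Satisfiable

Initial set: {~(((a <-> ~(~a & ~d)) | (d -> ~d)) | c)}.
~(((a <-> ~(~a & ~d)) | (d -> ~d)) | c): α-rule — add ~((a <-> ~(~a & ~d)) | (d -> ~d)), ~c.
~((a <-> ~(~a & ~d)) | (d -> ~d)): α-rule — add ~(a <-> ~(~a & ~d)), ~(d -> ~d).
~(d -> ~d): α-rule — add d, ~~d.
~(a <-> ~(~a & ~d)): β-rule — branch into a, ~~(~a & ~d)  //  ~a, ~(~a & ~d).
  branch 1 (add a, ~~(~a & ~d)):
    ~~(~a & ~d): α-rule — add ~a, ~d.
    × closes — contains both a and ~a.
  branch 2 (add ~a, ~(~a & ~d)):
    ~(~a & ~d): β-rule — branch into ~~a  //  ~~d.
      branch 2.1 (add ~~a):
        × closes — contains both a and ~a.
      branch 2.2 (add ~~d):
        ○ open, literals {a=F, c=F, d=T}.
2 branches closed, 1 open.
An open branch gives a satisfying assignment: a=F, c=F, d=T.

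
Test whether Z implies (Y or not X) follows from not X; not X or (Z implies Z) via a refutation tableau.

Yes

Initial set: {not X; (not X or (Z implies Z)); not (Z implies (Y or not X))}.
not (Z implies (Y or not X)): α-rule — add Z, not (Y or not X).
not (Y or not X): α-rule — add not Y, not not X.
× closes — contains both X and not X.
All 1 branch closes.
Every branch closed, so the premises entail the conclusion.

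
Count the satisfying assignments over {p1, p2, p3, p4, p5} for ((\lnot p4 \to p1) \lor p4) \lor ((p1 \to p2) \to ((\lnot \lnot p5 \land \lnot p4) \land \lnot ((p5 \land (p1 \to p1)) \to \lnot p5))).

28

Initial set: {(((\lnot p4 \to p1) \lor p4) \lor ((p1 \to p2) \to ((\lnot \lnot p5 \land \lnot p4) \land \lnot ((p5 \land (p1 \to p1)) \to \lnot p5))))}.
(((\lnot p4 \to p1) \lor p4) \lor ((p1 \to p2) \to ((\lnot \lnot p5 \land \lnot p4) \land \lnot ((p5 \land (p1 \to p1)) \to \lnot p5)))): β-rule — branch into ((\lnot p4 \to p1) \lor p4)  //  ((p1 \to p2) \to ((\lnot \lnot p5 \land \lnot p4) \land \lnot ((p5 \land (p1 \to p1)) \to \lnot p5))).
  branch 1 (add ((\lnot p4 \to p1) \lor p4)):
    ((\lnot p4 \to p1) \lor p4): β-rule — branch into (\lnot p4 \to p1)  //  p4.
      branch 1.1 (add (\lnot p4 \to p1)):
        (\lnot p4 \to p1): β-rule — branch into \lnot \lnot p4  //  p1.
          branch 1.1.1 (add \lnot \lnot p4):
            ○ open, literals {p4=true}.
          branch 1.1.2 (add p1):
            ○ open, literals {p1=true}.
      branch 1.2 (add p4):
        ○ open, literals {p4=true}.
  branch 2 (add ((p1 \to p2) \to ((\lnot \lnot p5 \land \lnot p4) \land \lnot ((p5 \land (p1 \to p1)) \to \lnot p5)))):
    ((p1 \to p2) \to ((\lnot \lnot p5 \land \lnot p4) \land \lnot ((p5 \land (p1 \to p1)) \to \lnot p5))): β-rule — branch into \lnot (p1 \to p2)  //  ((\lnot \lnot p5 \land \lnot p4) \land \lnot ((p5 \land (p1 \to p1)) \to \lnot p5)).
      branch 2.1 (add \lnot (p1 \to p2)):
        \lnot (p1 \to p2): α-rule — add p1, \lnot p2.
        ○ open, literals {p1=true, p2=false}.
      branch 2.2 (add ((\lnot \lnot p5 \land \lnot p4) \land \lnot ((p5 \land (p1 \to p1)) \to \lnot p5))):
        ((\lnot \lnot p5 \land \lnot p4) \land \lnot ((p5 \land (p1 \to p1)) \to \lnot p5)): α-rule — add (\lnot \lnot p5 \land \lnot p4), \lnot ((p5 \land (p1 \to p1)) \to \lnot p5).
        (\lnot \lnot p5 \land \lnot p4): α-rule — add \lnot \lnot p5, \lnot p4.
        \lnot ((p5 \land (p1 \to p1)) \to \lnot p5): α-rule — add (p5 \land (p1 \to p1)), \lnot \lnot p5.
        \lnot \lnot p5: drop double negation, giving p5.
        (p5 \land (p1 \to p1)): α-rule — add p5, (p1 \to p1).
        (p1 \to p1): β-rule — branch into \lnot p1  //  p1.
          branch 2.2.1 (add \lnot p1):
            ○ open, literals {p1=false, p4=false, p5=true}.
          branch 2.2.2 (add p1):
            ○ open, literals {p1=true, p4=false, p5=true}.
0 branches closed, 6 open.
Each open branch fixes some atoms; the unmentioned ones are free. Counting distinct full assignments: branch {p4=true} (p1, p2, p3, p5) contributes 16 new; branch {p1=true} (p2, p3, p4, p5) contributes 8 new; branch {p4=true} (p1, p2, p3, p5) contributes 0 new; branch {p1=true, p2=false} (p3, p4, p5) contributes 0 new; branch {p1=false, p4=false, p5=true} (p2, p3) contributes 4 new; branch {p1=true, p4=false, p5=true} (p2, p3) contributes 0 new. Total: 28.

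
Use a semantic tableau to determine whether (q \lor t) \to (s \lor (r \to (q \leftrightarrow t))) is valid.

Assume the negation and expand:
Initial set: {\lnot ((q \lor t) \to (s \lor (r \to (q \leftrightarrow t))))}.
\lnot ((q \lor t) \to (s \lor (r \to (q \leftrightarrow t)))): α-rule — add (q \lor t), \lnot (s \lor (r \to (q \leftrightarrow t))).
\lnot (s \lor (r \to (q \leftrightarrow t))): α-rule — add \lnot s, \lnot (r \to (q \leftrightarrow t)).
\lnot (r \to (q \leftrightarrow t)): α-rule — add r, \lnot (q \leftrightarrow t).
(q \lor t): β-rule — branch into q  //  t.
  branch 1 (add q):
    \lnot (q \leftrightarrow t): β-rule — branch into q, \lnot t  //  \lnot q, t.
      branch 1.1 (add q, \lnot t):
        ○ open, literals {q=1, r=1, s=0, t=0}.
      branch 1.2 (add \lnot q, t):
        × closes — contains both q and \lnot q.
  branch 2 (add t):
    \lnot (q \leftrightarrow t): β-rule — branch into q, \lnot t  //  \lnot q, t.
      branch 2.1 (add q, \lnot t):
        × closes — contains both t and \lnot t.
      branch 2.2 (add \lnot q, t):
        ○ open, literals {q=0, r=1, s=0, t=1}.
2 branches closed, 2 open.
An open branch gives a countermodel: q=1, r=1, s=0, t=0 (unmentioned atoms arbitrary); under it the original formula is false.

Not valid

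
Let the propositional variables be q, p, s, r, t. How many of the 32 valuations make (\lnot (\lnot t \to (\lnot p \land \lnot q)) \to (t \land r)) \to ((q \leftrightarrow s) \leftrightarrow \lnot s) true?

Initial set: {T ((\lnot (\lnot t \to (\lnot p \land \lnot q)) \to (t \land r)) \to ((q \leftrightarrow s) \leftrightarrow \lnot s))}.
T ((\lnot (\lnot t \to (\lnot p \land \lnot q)) \to (t \land r)) \to ((q \leftrightarrow s) \leftrightarrow \lnot s)): β-rule — branch into F (\lnot (\lnot t \to (\lnot p \land \lnot q)) \to (t \land r))  //  T ((q \leftrightarrow s) \leftrightarrow \lnot s).
  branch 1 (add F (\lnot (\lnot t \to (\lnot p \land \lnot q)) \to (t \land r))):
    F (\lnot (\lnot t \to (\lnot p \land \lnot q)) \to (t \land r)): α-rule — add T \lnot (\lnot t \to (\lnot p \land \lnot q)), F (t \land r).
    T \lnot (\lnot t \to (\lnot p \land \lnot q)): α-rule — add T \lnot t, F (\lnot p \land \lnot q).
    F (t \land r): β-rule — branch into F t  //  F r.
      branch 1.1 (add F t):
        F (\lnot p \land \lnot q): β-rule — branch into F \lnot p  //  F \lnot q.
          branch 1.1.1 (add F \lnot p):
            ○ open, literals {p=T, t=F}.
          branch 1.1.2 (add F \lnot q):
            ○ open, literals {q=T, t=F}.
      branch 1.2 (add F r):
        F (\lnot p \land \lnot q): β-rule — branch into F \lnot p  //  F \lnot q.
          branch 1.2.1 (add F \lnot p):
            ○ open, literals {p=T, r=F, t=F}.
          branch 1.2.2 (add F \lnot q):
            ○ open, literals {q=T, r=F, t=F}.
  branch 2 (add T ((q \leftrightarrow s) \leftrightarrow \lnot s)):
    T ((q \leftrightarrow s) \leftrightarrow \lnot s): β-rule — branch into T (q \leftrightarrow s), T \lnot s  //  F (q \leftrightarrow s), F \lnot s.
      branch 2.1 (add T (q \leftrightarrow s), T \lnot s):
        T (q \leftrightarrow s): β-rule — branch into T q, T s  //  F q, F s.
          branch 2.1.1 (add T q, T s):
            × closes — contains both s and \lnot s.
          branch 2.1.2 (add F q, F s):
            ○ open, literals {q=F, s=F}.
      branch 2.2 (add F (q \leftrightarrow s), F \lnot s):
        F (q \leftrightarrow s): β-rule — branch into T q, F s  //  F q, T s.
          branch 2.2.1 (add T q, F s):
            × closes — contains both s and \lnot s.
          branch 2.2.2 (add F q, T s):
            ○ open, literals {q=F, s=T}.
2 branches closed, 6 open.
Each open branch fixes some atoms; the unmentioned ones are free. Counting distinct full assignments: branch {p=T, t=F} (q, s, r) contributes 8 new; branch {q=T, t=F} (p, s, r) contributes 4 new; branch {p=T, r=F, t=F} (q, s) contributes 0 new; branch {q=T, r=F, t=F} (p, s) contributes 0 new; branch {q=F, s=F} (p, r, t) contributes 6 new; branch {q=F, s=T} (p, r, t) contributes 6 new. Total: 24.

24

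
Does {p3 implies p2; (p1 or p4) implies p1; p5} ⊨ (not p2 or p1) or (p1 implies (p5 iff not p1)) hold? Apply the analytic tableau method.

Yes

Initial set: {(p3 implies p2); ((p1 or p4) implies p1); p5; not ((not p2 or p1) or (p1 implies (p5 iff not p1)))}.
not ((not p2 or p1) or (p1 implies (p5 iff not p1))): α-rule — add not (not p2 or p1), not (p1 implies (p5 iff not p1)).
not (not p2 or p1): α-rule — add not not p2, not p1.
not (p1 implies (p5 iff not p1)): α-rule — add p1, not (p5 iff not p1).
× closes — contains both p1 and not p1.
All 1 branch closes.
Every branch closed, so the premises entail the conclusion.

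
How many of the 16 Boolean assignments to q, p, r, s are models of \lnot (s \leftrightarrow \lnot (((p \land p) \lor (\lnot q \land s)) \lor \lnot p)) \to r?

Initial set: {T (\lnot (s \leftrightarrow \lnot (((p \land p) \lor (\lnot q \land s)) \lor \lnot p)) \to r)}.
T (\lnot (s \leftrightarrow \lnot (((p \land p) \lor (\lnot q \land s)) \lor \lnot p)) \to r): β-rule — branch into F \lnot (s \leftrightarrow \lnot (((p \land p) \lor (\lnot q \land s)) \lor \lnot p))  //  T r.
  branch 1 (add F \lnot (s \leftrightarrow \lnot (((p \land p) \lor (\lnot q \land s)) \lor \lnot p))):
    F \lnot (s \leftrightarrow \lnot (((p \land p) \lor (\lnot q \land s)) \lor \lnot p)): β-rule — branch into T s, T \lnot (((p \land p) \lor (\lnot q \land s)) \lor \lnot p)  //  F s, F \lnot (((p \land p) \lor (\lnot q \land s)) \lor \lnot p).
      branch 1.1 (add T s, T \lnot (((p \land p) \lor (\lnot q \land s)) \lor \lnot p)):
        T \lnot (((p \land p) \lor (\lnot q \land s)) \lor \lnot p): α-rule — add F ((p \land p) \lor (\lnot q \land s)), F \lnot p.
        F ((p \land p) \lor (\lnot q \land s)): α-rule — add F (p \land p), F (\lnot q \land s).
        F (p \land p): β-rule — branch into F p  //  F p.
          branch 1.1.1 (add F p):
            × closes — contains both p and \lnot p.
          branch 1.1.2 (add F p):
            × closes — contains both p and \lnot p.
      branch 1.2 (add F s, F \lnot (((p \land p) \lor (\lnot q \land s)) \lor \lnot p)):
        F \lnot (((p \land p) \lor (\lnot q \land s)) \lor \lnot p): β-rule — branch into T ((p \land p) \lor (\lnot q \land s))  //  T \lnot p.
          branch 1.2.1 (add T ((p \land p) \lor (\lnot q \land s))):
            T ((p \land p) \lor (\lnot q \land s)): β-rule — branch into T (p \land p)  //  T (\lnot q \land s).
              branch 1.2.1.1 (add T (p \land p)):
                T (p \land p): α-rule — add T p, T p.
                ○ open, literals {p=true, s=false}.
              branch 1.2.1.2 (add T (\lnot q \land s)):
                T (\lnot q \land s): α-rule — add T \lnot q, T s.
                × closes — contains both s and \lnot s.
          branch 1.2.2 (add T \lnot p):
            ○ open, literals {p=false, s=false}.
  branch 2 (add T r):
    ○ open, literals {r=true}.
3 branches closed, 3 open.
Each open branch fixes some atoms; the unmentioned ones are free. Counting distinct full assignments: branch {p=true, s=false} (q, r) contributes 4 new; branch {p=false, s=false} (q, r) contributes 4 new; branch {r=true} (q, p, s) contributes 4 new. Total: 12.

12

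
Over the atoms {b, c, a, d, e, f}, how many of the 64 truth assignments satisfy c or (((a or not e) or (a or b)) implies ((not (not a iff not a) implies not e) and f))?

Initial set: {(c or (((a or not e) or (a or b)) implies ((not (not a iff not a) implies not e) and f)))}.
(c or (((a or not e) or (a or b)) implies ((not (not a iff not a) implies not e) and f))): β-rule — branch into c  //  (((a or not e) or (a or b)) implies ((not (not a iff not a) implies not e) and f)).
  branch 1 (add c):
    ○ open, literals {c=true}.
  branch 2 (add (((a or not e) or (a or b)) implies ((not (not a iff not a) implies not e) and f))):
    (((a or not e) or (a or b)) implies ((not (not a iff not a) implies not e) and f)): β-rule — branch into not ((a or not e) or (a or b))  //  ((not (not a iff not a) implies not e) and f).
      branch 2.1 (add not ((a or not e) or (a or b))):
        not ((a or not e) or (a or b)): α-rule — add not (a or not e), not (a or b).
        not (a or not e): α-rule — add not a, not not e.
        not (a or b): α-rule — add not a, not b.
        ○ open, literals {a=false, b=false, e=true}.
      branch 2.2 (add ((not (not a iff not a) implies not e) and f)):
        ((not (not a iff not a) implies not e) and f): α-rule — add (not (not a iff not a) implies not e), f.
        (not (not a iff not a) implies not e): β-rule — branch into not not (not a iff not a)  //  not e.
          branch 2.2.1 (add not not (not a iff not a)):
            not not (not a iff not a): β-rule — branch into not a, not a  //  not not a, not not a.
              branch 2.2.1.1 (add not a, not a):
                ○ open, literals {a=false, f=true}.
              branch 2.2.1.2 (add not not a, not not a):
                ○ open, literals {a=true, f=true}.
          branch 2.2.2 (add not e):
            ○ open, literals {e=false, f=true}.
0 branches closed, 5 open.
Each open branch fixes some atoms; the unmentioned ones are free. Counting distinct full assignments: branch {c=true} (b, a, d, e, f) contributes 32 new; branch {a=false, b=false, e=true} (c, d, f) contributes 4 new; branch {a=false, f=true} (b, c, d, e) contributes 6 new; branch {a=true, f=true} (b, c, d, e) contributes 8 new; branch {e=false, f=true} (b, c, a, d) contributes 0 new. Total: 50.

50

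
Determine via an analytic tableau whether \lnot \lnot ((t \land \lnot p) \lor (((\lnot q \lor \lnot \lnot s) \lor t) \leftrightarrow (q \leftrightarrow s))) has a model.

Satisfiable

Initial set: {\lnot \lnot ((t \land \lnot p) \lor (((\lnot q \lor \lnot \lnot s) \lor t) \leftrightarrow (q \leftrightarrow s)))}.
\lnot \lnot ((t \land \lnot p) \lor (((\lnot q \lor \lnot \lnot s) \lor t) \leftrightarrow (q \leftrightarrow s))): drop double negation, giving ((t \land \lnot p) \lor (((\lnot q \lor \lnot \lnot s) \lor t) \leftrightarrow (q \leftrightarrow s))).
((t \land \lnot p) \lor (((\lnot q \lor \lnot \lnot s) \lor t) \leftrightarrow (q \leftrightarrow s))): β-rule — branch into (t \land \lnot p)  //  (((\lnot q \lor \lnot \lnot s) \lor t) \leftrightarrow (q \leftrightarrow s)).
  branch 1 (add (t \land \lnot p)):
    (t \land \lnot p): α-rule — add t, \lnot p.
    ○ open, literals {p=0, t=1}.
  branch 2 (add (((\lnot q \lor \lnot \lnot s) \lor t) \leftrightarrow (q \leftrightarrow s))):
    (((\lnot q \lor \lnot \lnot s) \lor t) \leftrightarrow (q \leftrightarrow s)): β-rule — branch into ((\lnot q \lor \lnot \lnot s) \lor t), (q \leftrightarrow s)  //  \lnot ((\lnot q \lor \lnot \lnot s) \lor t), \lnot (q \leftrightarrow s).
      branch 2.1 (add ((\lnot q \lor \lnot \lnot s) \lor t), (q \leftrightarrow s)):
        ((\lnot q \lor \lnot \lnot s) \lor t): β-rule — branch into (\lnot q \lor \lnot \lnot s)  //  t.
          branch 2.1.1 (add (\lnot q \lor \lnot \lnot s)):
            (q \leftrightarrow s): β-rule — branch into q, s  //  \lnot q, \lnot s.
              branch 2.1.1.1 (add q, s):
                (\lnot q \lor \lnot \lnot s): β-rule — branch into \lnot q  //  \lnot \lnot s.
                  branch 2.1.1.1.1 (add \lnot q):
                    × closes — contains both q and \lnot q.
                  branch 2.1.1.1.2 (add \lnot \lnot s):
                    \lnot \lnot s: drop double negation, giving s.
                    ○ open, literals {q=1, s=1}.
              branch 2.1.1.2 (add \lnot q, \lnot s):
                (\lnot q \lor \lnot \lnot s): β-rule — branch into \lnot q  //  \lnot \lnot s.
                  branch 2.1.1.2.1 (add \lnot q):
                    ○ open, literals {q=0, s=0}.
                  branch 2.1.1.2.2 (add \lnot \lnot s):
                    \lnot \lnot s: drop double negation, giving s.
                    × closes — contains both s and \lnot s.
          branch 2.1.2 (add t):
            (q \leftrightarrow s): β-rule — branch into q, s  //  \lnot q, \lnot s.
              branch 2.1.2.1 (add q, s):
                ○ open, literals {q=1, s=1, t=1}.
              branch 2.1.2.2 (add \lnot q, \lnot s):
                ○ open, literals {q=0, s=0, t=1}.
      branch 2.2 (add \lnot ((\lnot q \lor \lnot \lnot s) \lor t), \lnot (q \leftrightarrow s)):
        \lnot ((\lnot q \lor \lnot \lnot s) \lor t): α-rule — add \lnot (\lnot q \lor \lnot \lnot s), \lnot t.
        \lnot (\lnot q \lor \lnot \lnot s): α-rule — add \lnot \lnot q, \lnot \lnot \lnot s.
        \lnot \lnot \lnot s: drop double negation, giving \lnot s.
        \lnot (q \leftrightarrow s): β-rule — branch into q, \lnot s  //  \lnot q, s.
          branch 2.2.1 (add q, \lnot s):
            ○ open, literals {q=1, s=0, t=0}.
          branch 2.2.2 (add \lnot q, s):
            × closes — contains both q and \lnot q.
3 branches closed, 6 open.
An open branch gives a satisfying assignment: p=0, t=1.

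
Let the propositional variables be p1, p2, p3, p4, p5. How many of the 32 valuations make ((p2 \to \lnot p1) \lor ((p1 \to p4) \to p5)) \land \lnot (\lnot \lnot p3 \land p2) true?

23

Initial set: {(((p2 \to \lnot p1) \lor ((p1 \to p4) \to p5)) \land \lnot (\lnot \lnot p3 \land p2))}.
(((p2 \to \lnot p1) \lor ((p1 \to p4) \to p5)) \land \lnot (\lnot \lnot p3 \land p2)): α-rule — add ((p2 \to \lnot p1) \lor ((p1 \to p4) \to p5)), \lnot (\lnot \lnot p3 \land p2).
((p2 \to \lnot p1) \lor ((p1 \to p4) \to p5)): β-rule — branch into (p2 \to \lnot p1)  //  ((p1 \to p4) \to p5).
  branch 1 (add (p2 \to \lnot p1)):
    \lnot (\lnot \lnot p3 \land p2): β-rule — branch into \lnot \lnot \lnot p3  //  \lnot p2.
      branch 1.1 (add \lnot \lnot \lnot p3):
        \lnot \lnot \lnot p3: drop double negation, giving \lnot p3.
        (p2 \to \lnot p1): β-rule — branch into \lnot p2  //  \lnot p1.
          branch 1.1.1 (add \lnot p2):
            ○ open, literals {p2=F, p3=F}.
          branch 1.1.2 (add \lnot p1):
            ○ open, literals {p1=F, p3=F}.
      branch 1.2 (add \lnot p2):
        (p2 \to \lnot p1): β-rule — branch into \lnot p2  //  \lnot p1.
          branch 1.2.1 (add \lnot p2):
            ○ open, literals {p2=F}.
          branch 1.2.2 (add \lnot p1):
            ○ open, literals {p1=F, p2=F}.
  branch 2 (add ((p1 \to p4) \to p5)):
    \lnot (\lnot \lnot p3 \land p2): β-rule — branch into \lnot \lnot \lnot p3  //  \lnot p2.
      branch 2.1 (add \lnot \lnot \lnot p3):
        \lnot \lnot \lnot p3: drop double negation, giving \lnot p3.
        ((p1 \to p4) \to p5): β-rule — branch into \lnot (p1 \to p4)  //  p5.
          branch 2.1.1 (add \lnot (p1 \to p4)):
            \lnot (p1 \to p4): α-rule — add p1, \lnot p4.
            ○ open, literals {p1=T, p3=F, p4=F}.
          branch 2.1.2 (add p5):
            ○ open, literals {p3=F, p5=T}.
      branch 2.2 (add \lnot p2):
        ((p1 \to p4) \to p5): β-rule — branch into \lnot (p1 \to p4)  //  p5.
          branch 2.2.1 (add \lnot (p1 \to p4)):
            \lnot (p1 \to p4): α-rule — add p1, \lnot p4.
            ○ open, literals {p1=T, p2=F, p4=F}.
          branch 2.2.2 (add p5):
            ○ open, literals {p2=F, p5=T}.
0 branches closed, 8 open.
Each open branch fixes some atoms; the unmentioned ones are free. Counting distinct full assignments: branch {p2=F, p3=F} (p1, p4, p5) contributes 8 new; branch {p1=F, p3=F} (p2, p4, p5) contributes 4 new; branch {p2=F} (p1, p3, p4, p5) contributes 8 new; branch {p1=F, p2=F} (p3, p4, p5) contributes 0 new; branch {p1=T, p3=F, p4=F} (p2, p5) contributes 2 new; branch {p3=F, p5=T} (p1, p2, p4) contributes 1 new; branch {p1=T, p2=F, p4=F} (p3, p5) contributes 0 new; branch {p2=F, p5=T} (p1, p3, p4) contributes 0 new. Total: 23.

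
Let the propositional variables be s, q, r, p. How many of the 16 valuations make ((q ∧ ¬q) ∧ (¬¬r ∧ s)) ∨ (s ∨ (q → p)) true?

Initial set: {(((q ∧ ¬q) ∧ (¬¬r ∧ s)) ∨ (s ∨ (q → p)))}.
(((q ∧ ¬q) ∧ (¬¬r ∧ s)) ∨ (s ∨ (q → p))): β-rule — branch into ((q ∧ ¬q) ∧ (¬¬r ∧ s))  //  (s ∨ (q → p)).
  branch 1 (add ((q ∧ ¬q) ∧ (¬¬r ∧ s))):
    ((q ∧ ¬q) ∧ (¬¬r ∧ s)): α-rule — add (q ∧ ¬q), (¬¬r ∧ s).
    (q ∧ ¬q): α-rule — add q, ¬q.
    × closes — contains both q and ¬q.
  branch 2 (add (s ∨ (q → p))):
    (s ∨ (q → p)): β-rule — branch into s  //  (q → p).
      branch 2.1 (add s):
        ○ open, literals {s=1}.
      branch 2.2 (add (q → p)):
        (q → p): β-rule — branch into ¬q  //  p.
          branch 2.2.1 (add ¬q):
            ○ open, literals {q=0}.
          branch 2.2.2 (add p):
            ○ open, literals {p=1}.
1 branch closed, 3 open.
Each open branch fixes some atoms; the unmentioned ones are free. Counting distinct full assignments: branch {s=1} (q, r, p) contributes 8 new; branch {q=0} (s, r, p) contributes 4 new; branch {p=1} (s, q, r) contributes 2 new. Total: 14.

14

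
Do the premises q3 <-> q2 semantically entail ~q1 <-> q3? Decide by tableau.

Initial set: {(q3 <-> q2); ~(~q1 <-> q3)}.
(q3 <-> q2): β-rule — branch into q3, q2  //  ~q3, ~q2.
  branch 1 (add q3, q2):
    ~(~q1 <-> q3): β-rule — branch into ~q1, ~q3  //  ~~q1, q3.
      branch 1.1 (add ~q1, ~q3):
        × closes — contains both q3 and ~q3.
      branch 1.2 (add ~~q1, q3):
        ○ open, literals {q1=T, q2=T, q3=T}.
  branch 2 (add ~q3, ~q2):
    ~(~q1 <-> q3): β-rule — branch into ~q1, ~q3  //  ~~q1, q3.
      branch 2.1 (add ~q1, ~q3):
        ○ open, literals {q1=F, q2=F, q3=F}.
      branch 2.2 (add ~~q1, q3):
        × closes — contains both q3 and ~q3.
2 branches closed, 2 open.
An open branch gives a countermodel: q1=T, q2=T, q3=T (unmentioned atoms arbitrary); the premises hold there but the conclusion fails.

No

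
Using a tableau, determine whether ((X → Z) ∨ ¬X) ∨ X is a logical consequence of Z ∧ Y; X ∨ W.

Initial set: {T (Z ∧ Y); T (X ∨ W); F (((X → Z) ∨ ¬X) ∨ X)}.
T (Z ∧ Y): α-rule — add T Z, T Y.
F (((X → Z) ∨ ¬X) ∨ X): α-rule — add F ((X → Z) ∨ ¬X), F X.
F ((X → Z) ∨ ¬X): α-rule — add F (X → Z), F ¬X.
× closes — contains both X and ¬X.
All 1 branch closes.
Every branch closed, so the premises entail the conclusion.

Yes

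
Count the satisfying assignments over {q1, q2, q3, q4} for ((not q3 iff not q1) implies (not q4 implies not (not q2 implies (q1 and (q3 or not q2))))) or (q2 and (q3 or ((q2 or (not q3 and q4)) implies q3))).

Initial set: {(((not q3 iff not q1) implies (not q4 implies not (not q2 implies (q1 and (q3 or not q2))))) or (q2 and (q3 or ((q2 or (not q3 and q4)) implies q3))))}.
(((not q3 iff not q1) implies (not q4 implies not (not q2 implies (q1 and (q3 or not q2))))) or (q2 and (q3 or ((q2 or (not q3 and q4)) implies q3)))): β-rule — branch into ((not q3 iff not q1) implies (not q4 implies not (not q2 implies (q1 and (q3 or not q2)))))  //  (q2 and (q3 or ((q2 or (not q3 and q4)) implies q3))).
  branch 1 (add ((not q3 iff not q1) implies (not q4 implies not (not q2 implies (q1 and (q3 or not q2)))))):
    ((not q3 iff not q1) implies (not q4 implies not (not q2 implies (q1 and (q3 or not q2))))): β-rule — branch into not (not q3 iff not q1)  //  (not q4 implies not (not q2 implies (q1 and (q3 or not q2)))).
      branch 1.1 (add not (not q3 iff not q1)):
        not (not q3 iff not q1): β-rule — branch into not q3, not not q1  //  not not q3, not q1.
          branch 1.1.1 (add not q3, not not q1):
            ○ open, literals {q1=true, q3=false}.
          branch 1.1.2 (add not not q3, not q1):
            ○ open, literals {q1=false, q3=true}.
      branch 1.2 (add (not q4 implies not (not q2 implies (q1 and (q3 or not q2))))):
        (not q4 implies not (not q2 implies (q1 and (q3 or not q2)))): β-rule — branch into not not q4  //  not (not q2 implies (q1 and (q3 or not q2))).
          branch 1.2.1 (add not not q4):
            ○ open, literals {q4=true}.
          branch 1.2.2 (add not (not q2 implies (q1 and (q3 or not q2)))):
            not (not q2 implies (q1 and (q3 or not q2))): α-rule — add not q2, not (q1 and (q3 or not q2)).
            not (q1 and (q3 or not q2)): β-rule — branch into not q1  //  not (q3 or not q2).
              branch 1.2.2.1 (add not q1):
                ○ open, literals {q1=false, q2=false}.
              branch 1.2.2.2 (add not (q3 or not q2)):
                not (q3 or not q2): α-rule — add not q3, not not q2.
                × closes — contains both q2 and not q2.
  branch 2 (add (q2 and (q3 or ((q2 or (not q3 and q4)) implies q3)))):
    (q2 and (q3 or ((q2 or (not q3 and q4)) implies q3))): α-rule — add q2, (q3 or ((q2 or (not q3 and q4)) implies q3)).
    (q3 or ((q2 or (not q3 and q4)) implies q3)): β-rule — branch into q3  //  ((q2 or (not q3 and q4)) implies q3).
      branch 2.1 (add q3):
        ○ open, literals {q2=true, q3=true}.
      branch 2.2 (add ((q2 or (not q3 and q4)) implies q3)):
        ((q2 or (not q3 and q4)) implies q3): β-rule — branch into not (q2 or (not q3 and q4))  //  q3.
          branch 2.2.1 (add not (q2 or (not q3 and q4))):
            not (q2 or (not q3 and q4)): α-rule — add not q2, not (not q3 and q4).
            × closes — contains both q2 and not q2.
          branch 2.2.2 (add q3):
            ○ open, literals {q2=true, q3=true}.
2 branches closed, 6 open.
Each open branch fixes some atoms; the unmentioned ones are free. Counting distinct full assignments: branch {q1=true, q3=false} (q2, q4) contributes 4 new; branch {q1=false, q3=true} (q2, q4) contributes 4 new; branch {q4=true} (q1, q2, q3) contributes 4 new; branch {q1=false, q2=false} (q3, q4) contributes 1 new; branch {q2=true, q3=true} (q1, q4) contributes 1 new; branch {q2=true, q3=true} (q1, q4) contributes 0 new. Total: 14.

14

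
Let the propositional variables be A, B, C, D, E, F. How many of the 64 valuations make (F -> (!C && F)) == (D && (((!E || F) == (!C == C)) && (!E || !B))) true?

Initial set: {((F -> (!C && F)) == (D && (((!E || F) == (!C == C)) && (!E || !B))))}.
((F -> (!C && F)) == (D && (((!E || F) == (!C == C)) && (!E || !B)))): β-rule — branch into (F -> (!C && F)), (D && (((!E || F) == (!C == C)) && (!E || !B)))  //  !(F -> (!C && F)), !(D && (((!E || F) == (!C == C)) && (!E || !B))).
  branch 1 (add (F -> (!C && F)), (D && (((!E || F) == (!C == C)) && (!E || !B)))):
    (D && (((!E || F) == (!C == C)) && (!E || !B))): α-rule — add D, (((!E || F) == (!C == C)) && (!E || !B)).
    (((!E || F) == (!C == C)) && (!E || !B)): α-rule — add ((!E || F) == (!C == C)), (!E || !B).
    (F -> (!C && F)): β-rule — branch into !F  //  (!C && F).
      branch 1.1 (add !F):
        ((!E || F) == (!C == C)): β-rule — branch into (!E || F), (!C == C)  //  !(!E || F), !(!C == C).
          branch 1.1.1 (add (!E || F), (!C == C)):
            (!E || !B): β-rule — branch into !E  //  !B.
              branch 1.1.1.1 (add !E):
                (!E || F): β-rule — branch into !E  //  F.
                  branch 1.1.1.1.1 (add !E):
                    (!C == C): β-rule — branch into !C, C  //  !!C, !C.
                      branch 1.1.1.1.1.1 (add !C, C):
                        × closes — contains both C and !C.
                      branch 1.1.1.1.1.2 (add !!C, !C):
                        × closes — contains both C and !C.
                  branch 1.1.1.1.2 (add F):
                    × closes — contains both F and !F.
              branch 1.1.1.2 (add !B):
                (!E || F): β-rule — branch into !E  //  F.
                  branch 1.1.1.2.1 (add !E):
                    (!C == C): β-rule — branch into !C, C  //  !!C, !C.
                      branch 1.1.1.2.1.1 (add !C, C):
                        × closes — contains both C and !C.
                      branch 1.1.1.2.1.2 (add !!C, !C):
                        × closes — contains both C and !C.
                  branch 1.1.1.2.2 (add F):
                    × closes — contains both F and !F.
          branch 1.1.2 (add !(!E || F), !(!C == C)):
            !(!E || F): α-rule — add !!E, !F.
            (!E || !B): β-rule — branch into !E  //  !B.
              branch 1.1.2.1 (add !E):
                × closes — contains both E and !E.
              branch 1.1.2.2 (add !B):
                !(!C == C): β-rule — branch into !C, !C  //  !!C, C.
                  branch 1.1.2.2.1 (add !C, !C):
                    ○ open, literals {B=false, C=false, D=true, E=true, F=false}.
                  branch 1.1.2.2.2 (add !!C, C):
                    ○ open, literals {B=false, C=true, D=true, E=true, F=false}.
      branch 1.2 (add (!C && F)):
        (!C && F): α-rule — add !C, F.
        ((!E || F) == (!C == C)): β-rule — branch into (!E || F), (!C == C)  //  !(!E || F), !(!C == C).
          branch 1.2.1 (add (!E || F), (!C == C)):
            (!E || !B): β-rule — branch into !E  //  !B.
              branch 1.2.1.1 (add !E):
                (!E || F): β-rule — branch into !E  //  F.
                  branch 1.2.1.1.1 (add !E):
                    (!C == C): β-rule — branch into !C, C  //  !!C, !C.
                      branch 1.2.1.1.1.1 (add !C, C):
                        × closes — contains both C and !C.
                      branch 1.2.1.1.1.2 (add !!C, !C):
                        × closes — contains both C and !C.
                  branch 1.2.1.1.2 (add F):
                    (!C == C): β-rule — branch into !C, C  //  !!C, !C.
                      branch 1.2.1.1.2.1 (add !C, C):
                        × closes — contains both C and !C.
                      branch 1.2.1.1.2.2 (add !!C, !C):
                        × closes — contains both C and !C.
              branch 1.2.1.2 (add !B):
                (!E || F): β-rule — branch into !E  //  F.
                  branch 1.2.1.2.1 (add !E):
                    (!C == C): β-rule — branch into !C, C  //  !!C, !C.
                      branch 1.2.1.2.1.1 (add !C, C):
                        × closes — contains both C and !C.
                      branch 1.2.1.2.1.2 (add !!C, !C):
                        × closes — contains both C and !C.
                  branch 1.2.1.2.2 (add F):
                    (!C == C): β-rule — branch into !C, C  //  !!C, !C.
                      branch 1.2.1.2.2.1 (add !C, C):
                        × closes — contains both C and !C.
                      branch 1.2.1.2.2.2 (add !!C, !C):
                        × closes — contains both C and !C.
          branch 1.2.2 (add !(!E || F), !(!C == C)):
            !(!E || F): α-rule — add !!E, !F.
            × closes — contains both F and !F.
  branch 2 (add !(F -> (!C && F)), !(D && (((!E || F) == (!C == C)) && (!E || !B)))):
    !(F -> (!C && F)): α-rule — add F, !(!C && F).
    !(D && (((!E || F) == (!C == C)) && (!E || !B))): β-rule — branch into !D  //  !(((!E || F) == (!C == C)) && (!E || !B)).
      branch 2.1 (add !D):
        !(!C && F): β-rule — branch into !!C  //  !F.
          branch 2.1.1 (add !!C):
            ○ open, literals {C=true, D=false, F=true}.
          branch 2.1.2 (add !F):
            × closes — contains both F and !F.
      branch 2.2 (add !(((!E || F) == (!C == C)) && (!E || !B))):
        !(!C && F): β-rule — branch into !!C  //  !F.
          branch 2.2.1 (add !!C):
            !(((!E || F) == (!C == C)) && (!E || !B)): β-rule — branch into !((!E || F) == (!C == C))  //  !(!E || !B).
              branch 2.2.1.1 (add !((!E || F) == (!C == C))):
                !((!E || F) == (!C == C)): β-rule — branch into (!E || F), !(!C == C)  //  !(!E || F), (!C == C).
                  branch 2.2.1.1.1 (add (!E || F), !(!C == C)):
                    (!E || F): β-rule — branch into !E  //  F.
                      branch 2.2.1.1.1.1 (add !E):
                        !(!C == C): β-rule — branch into !C, !C  //  !!C, C.
                          branch 2.2.1.1.1.1.1 (add !C, !C):
                            × closes — contains both C and !C.
                          branch 2.2.1.1.1.1.2 (add !!C, C):
                            ○ open, literals {C=true, E=false, F=true}.
                      branch 2.2.1.1.1.2 (add F):
                        !(!C == C): β-rule — branch into !C, !C  //  !!C, C.
                          branch 2.2.1.1.1.2.1 (add !C, !C):
                            × closes — contains both C and !C.
                          branch 2.2.1.1.1.2.2 (add !!C, C):
                            ○ open, literals {C=true, F=true}.
                  branch 2.2.1.1.2 (add !(!E || F), (!C == C)):
                    !(!E || F): α-rule — add !!E, !F.
                    × closes — contains both F and !F.
              branch 2.2.1.2 (add !(!E || !B)):
                !(!E || !B): α-rule — add !!E, !!B.
                ○ open, literals {B=true, C=true, E=true, F=true}.
          branch 2.2.2 (add !F):
            × closes — contains both F and !F.
21 branches closed, 6 open.
Each open branch fixes some atoms; the unmentioned ones are free. Counting distinct full assignments: branch {B=false, C=false, D=true, E=true, F=false} (A) contributes 2 new; branch {B=false, C=true, D=true, E=true, F=false} (A) contributes 2 new; branch {C=true, D=false, F=true} (A, B, E) contributes 8 new; branch {C=true, E=false, F=true} (A, B, D) contributes 4 new; branch {C=true, F=true} (A, B, D, E) contributes 4 new; branch {B=true, C=true, E=true, F=true} (A, D) contributes 0 new. Total: 20.

20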